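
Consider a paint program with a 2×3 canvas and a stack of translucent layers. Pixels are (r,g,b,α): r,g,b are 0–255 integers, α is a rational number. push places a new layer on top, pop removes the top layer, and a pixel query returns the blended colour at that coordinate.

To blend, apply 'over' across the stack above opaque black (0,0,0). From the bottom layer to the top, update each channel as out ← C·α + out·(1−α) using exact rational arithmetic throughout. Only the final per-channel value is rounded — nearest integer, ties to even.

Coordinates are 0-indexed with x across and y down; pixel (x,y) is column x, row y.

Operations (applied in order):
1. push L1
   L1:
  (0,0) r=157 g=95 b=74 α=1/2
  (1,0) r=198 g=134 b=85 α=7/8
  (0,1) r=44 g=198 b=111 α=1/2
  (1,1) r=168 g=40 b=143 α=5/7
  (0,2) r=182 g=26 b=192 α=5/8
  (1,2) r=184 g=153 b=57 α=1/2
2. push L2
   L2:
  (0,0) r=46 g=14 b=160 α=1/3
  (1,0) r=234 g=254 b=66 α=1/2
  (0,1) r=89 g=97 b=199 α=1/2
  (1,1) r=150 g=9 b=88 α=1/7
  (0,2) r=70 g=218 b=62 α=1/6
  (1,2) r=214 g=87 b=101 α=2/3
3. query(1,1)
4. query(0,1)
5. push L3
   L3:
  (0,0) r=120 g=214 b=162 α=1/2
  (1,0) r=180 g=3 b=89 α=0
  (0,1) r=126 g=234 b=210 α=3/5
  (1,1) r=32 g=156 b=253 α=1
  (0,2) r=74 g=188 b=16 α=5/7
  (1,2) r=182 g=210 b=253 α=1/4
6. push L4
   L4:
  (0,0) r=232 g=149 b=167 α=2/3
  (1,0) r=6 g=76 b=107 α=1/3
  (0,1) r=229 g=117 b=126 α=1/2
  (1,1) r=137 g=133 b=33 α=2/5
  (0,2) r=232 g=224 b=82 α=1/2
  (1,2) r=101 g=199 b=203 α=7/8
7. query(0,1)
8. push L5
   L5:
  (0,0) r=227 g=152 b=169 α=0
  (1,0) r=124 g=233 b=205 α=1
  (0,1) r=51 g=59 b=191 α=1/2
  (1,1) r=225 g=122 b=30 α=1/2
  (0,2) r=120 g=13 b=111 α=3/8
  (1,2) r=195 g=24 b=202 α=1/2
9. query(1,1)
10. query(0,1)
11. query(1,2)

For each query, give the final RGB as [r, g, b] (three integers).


(1,1) stack=L1,L2; from [0,0,0]:
after L1 α=5/7: [120, 200/7, 715/7]
after L2 α=1/7: [870/7, 1263/49, 4906/49]
= [124, 26, 100]

(0,1) stack=L1,L2; from [0,0,0]:
L1 α=1/2: [22, 99, 111/2]
L2 α=1/2: [111/2, 98, 509/4]
→ [56, 98, 127]

(0,1) stack=L1,L2,L3,L4; from [0,0,0]:
after L1 α=1/2: [22, 99, 111/2]
after L2 α=1/2: [111/2, 98, 509/4]
after L3 α=3/5: [489/5, 898/5, 1769/10]
after L4 α=1/2: [817/5, 1483/10, 3029/20]
= [163, 148, 151]

query (1,1) [L1,L2,L3,L4,L5] — begin 0,0,0
after L1 α=5/7: [120, 200/7, 715/7]
after L2 α=1/7: [870/7, 1263/49, 4906/49]
after L3 α=1: [32, 156, 253]
after L4 α=2/5: [74, 734/5, 165]
after L5 α=1/2: [299/2, 672/5, 195/2]
rounded: [150, 134, 98]

at x=0,y=1 over L1,L2,L3,L4,L5:
L1 α=1/2: [22, 99, 111/2]
L2 α=1/2: [111/2, 98, 509/4]
L3 α=3/5: [489/5, 898/5, 1769/10]
L4 α=1/2: [817/5, 1483/10, 3029/20]
L5 α=1/2: [536/5, 2073/20, 6849/40]
rounded: [107, 104, 171]

(1,2) stack=L1,L2,L3,L4,L5; from [0,0,0]:
L1 α=1/2: [92, 153/2, 57/2]
L2 α=2/3: [520/3, 167/2, 461/6]
L3 α=1/4: [351/2, 921/8, 967/8]
L4 α=7/8: [1765/16, 12065/64, 12335/64]
L5 α=1/2: [4885/32, 13601/128, 25263/128]
rounded: [153, 106, 197]


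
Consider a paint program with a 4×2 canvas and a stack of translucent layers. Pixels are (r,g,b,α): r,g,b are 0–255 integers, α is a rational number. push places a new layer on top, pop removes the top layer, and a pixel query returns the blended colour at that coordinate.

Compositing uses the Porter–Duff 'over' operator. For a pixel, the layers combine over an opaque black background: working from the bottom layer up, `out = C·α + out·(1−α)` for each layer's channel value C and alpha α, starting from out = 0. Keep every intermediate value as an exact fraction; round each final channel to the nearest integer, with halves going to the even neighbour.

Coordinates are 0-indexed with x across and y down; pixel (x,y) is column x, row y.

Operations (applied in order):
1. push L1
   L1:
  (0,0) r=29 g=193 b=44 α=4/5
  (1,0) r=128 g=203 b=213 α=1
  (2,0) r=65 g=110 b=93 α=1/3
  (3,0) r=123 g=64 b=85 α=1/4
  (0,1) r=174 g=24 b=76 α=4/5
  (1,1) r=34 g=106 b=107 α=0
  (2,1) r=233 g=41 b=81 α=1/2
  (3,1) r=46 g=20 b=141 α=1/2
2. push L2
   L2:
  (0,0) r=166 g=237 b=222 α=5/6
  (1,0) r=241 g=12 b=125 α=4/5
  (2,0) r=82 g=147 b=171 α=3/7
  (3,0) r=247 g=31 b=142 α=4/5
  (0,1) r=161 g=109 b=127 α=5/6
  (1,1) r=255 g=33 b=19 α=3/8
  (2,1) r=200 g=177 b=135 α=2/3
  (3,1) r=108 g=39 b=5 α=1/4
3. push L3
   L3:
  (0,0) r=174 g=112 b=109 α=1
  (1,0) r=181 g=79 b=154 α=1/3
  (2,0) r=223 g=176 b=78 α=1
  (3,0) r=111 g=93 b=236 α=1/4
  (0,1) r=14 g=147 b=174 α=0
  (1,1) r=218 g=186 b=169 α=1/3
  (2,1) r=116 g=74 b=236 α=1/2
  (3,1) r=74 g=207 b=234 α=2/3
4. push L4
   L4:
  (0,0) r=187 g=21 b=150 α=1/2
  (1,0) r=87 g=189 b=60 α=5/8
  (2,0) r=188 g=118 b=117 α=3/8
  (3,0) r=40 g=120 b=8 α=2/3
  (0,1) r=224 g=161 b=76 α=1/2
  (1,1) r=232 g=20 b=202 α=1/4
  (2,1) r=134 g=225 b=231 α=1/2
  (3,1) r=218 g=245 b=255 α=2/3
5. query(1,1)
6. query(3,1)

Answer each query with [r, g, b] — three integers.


(1,1) stack=L1,L2,L3,L4; from [0,0,0]:
+L1 (α=0) → [0, 0, 0]
+L2 (α=3/8) → [765/8, 99/8, 57/8]
+L3 (α=1/3) → [1637/12, 281/4, 733/12]
+L4 (α=1/4) → [2565/16, 923/16, 1541/16]
= [160, 58, 96]

query (3,1) [L1,L2,L3,L4] — begin 0,0,0
+L1 (α=1/2) → [23, 10, 141/2]
+L2 (α=1/4) → [177/4, 69/4, 433/8]
+L3 (α=2/3) → [769/12, 575/4, 4177/24]
+L4 (α=2/3) → [6001/36, 845/4, 16417/72]
rounded: [167, 211, 228]


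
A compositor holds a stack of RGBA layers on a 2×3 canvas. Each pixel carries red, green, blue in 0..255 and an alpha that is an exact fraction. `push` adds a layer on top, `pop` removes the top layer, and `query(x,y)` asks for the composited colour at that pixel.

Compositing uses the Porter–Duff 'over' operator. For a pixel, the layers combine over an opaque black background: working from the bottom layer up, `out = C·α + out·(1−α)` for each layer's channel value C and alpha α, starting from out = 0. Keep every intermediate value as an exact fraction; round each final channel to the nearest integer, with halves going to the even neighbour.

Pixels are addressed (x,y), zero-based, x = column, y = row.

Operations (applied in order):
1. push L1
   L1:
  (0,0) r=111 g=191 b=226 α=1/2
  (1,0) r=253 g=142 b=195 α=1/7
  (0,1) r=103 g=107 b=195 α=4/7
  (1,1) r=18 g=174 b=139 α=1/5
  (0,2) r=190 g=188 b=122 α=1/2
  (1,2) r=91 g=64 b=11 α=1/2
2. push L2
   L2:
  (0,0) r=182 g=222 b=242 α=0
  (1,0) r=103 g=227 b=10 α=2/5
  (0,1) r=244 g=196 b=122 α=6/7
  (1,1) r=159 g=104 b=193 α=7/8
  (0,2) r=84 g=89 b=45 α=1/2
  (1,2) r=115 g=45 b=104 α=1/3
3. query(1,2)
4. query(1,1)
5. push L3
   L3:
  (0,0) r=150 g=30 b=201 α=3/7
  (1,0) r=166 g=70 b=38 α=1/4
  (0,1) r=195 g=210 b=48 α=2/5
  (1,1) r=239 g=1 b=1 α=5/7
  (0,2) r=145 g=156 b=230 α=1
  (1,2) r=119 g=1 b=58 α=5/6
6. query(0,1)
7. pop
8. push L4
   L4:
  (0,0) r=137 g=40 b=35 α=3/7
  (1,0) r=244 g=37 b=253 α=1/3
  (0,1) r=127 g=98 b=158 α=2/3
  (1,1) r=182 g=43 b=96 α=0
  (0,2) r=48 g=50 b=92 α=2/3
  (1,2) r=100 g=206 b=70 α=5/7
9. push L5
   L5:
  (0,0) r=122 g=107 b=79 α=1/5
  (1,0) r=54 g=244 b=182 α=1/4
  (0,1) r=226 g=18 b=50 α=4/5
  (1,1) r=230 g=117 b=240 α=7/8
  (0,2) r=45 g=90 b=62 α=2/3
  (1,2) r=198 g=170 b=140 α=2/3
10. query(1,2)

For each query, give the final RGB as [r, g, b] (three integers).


at x=1,y=2 over L1,L2:
L1 α=1/2: [91/2, 32, 11/2]
L2 α=1/3: [206/3, 109/3, 115/3]
rounded: [69, 36, 38]

at x=1,y=1 over L1,L2:
+L1 (α=1/5) → [18/5, 174/5, 139/5]
+L2 (α=7/8) → [5583/40, 1907/20, 3447/20]
rounded: [140, 95, 172]

query (0,1) [L1,L2,L3] — begin 0,0,0
L1 α=4/7: [412/7, 428/7, 780/7]
L2 α=6/7: [10660/49, 8660/49, 5904/49]
L3 α=2/5: [10218/49, 9312/49, 22416/245]
= [209, 190, 91]

(1,2) stack=L1,L2,L4,L5; from [0,0,0]:
+L1 (α=1/2) → [91/2, 32, 11/2]
+L2 (α=1/3) → [206/3, 109/3, 115/3]
+L4 (α=5/7) → [1912/21, 3308/21, 1280/21]
+L5 (α=2/3) → [10228/63, 10448/63, 7160/63]
→ [162, 166, 114]


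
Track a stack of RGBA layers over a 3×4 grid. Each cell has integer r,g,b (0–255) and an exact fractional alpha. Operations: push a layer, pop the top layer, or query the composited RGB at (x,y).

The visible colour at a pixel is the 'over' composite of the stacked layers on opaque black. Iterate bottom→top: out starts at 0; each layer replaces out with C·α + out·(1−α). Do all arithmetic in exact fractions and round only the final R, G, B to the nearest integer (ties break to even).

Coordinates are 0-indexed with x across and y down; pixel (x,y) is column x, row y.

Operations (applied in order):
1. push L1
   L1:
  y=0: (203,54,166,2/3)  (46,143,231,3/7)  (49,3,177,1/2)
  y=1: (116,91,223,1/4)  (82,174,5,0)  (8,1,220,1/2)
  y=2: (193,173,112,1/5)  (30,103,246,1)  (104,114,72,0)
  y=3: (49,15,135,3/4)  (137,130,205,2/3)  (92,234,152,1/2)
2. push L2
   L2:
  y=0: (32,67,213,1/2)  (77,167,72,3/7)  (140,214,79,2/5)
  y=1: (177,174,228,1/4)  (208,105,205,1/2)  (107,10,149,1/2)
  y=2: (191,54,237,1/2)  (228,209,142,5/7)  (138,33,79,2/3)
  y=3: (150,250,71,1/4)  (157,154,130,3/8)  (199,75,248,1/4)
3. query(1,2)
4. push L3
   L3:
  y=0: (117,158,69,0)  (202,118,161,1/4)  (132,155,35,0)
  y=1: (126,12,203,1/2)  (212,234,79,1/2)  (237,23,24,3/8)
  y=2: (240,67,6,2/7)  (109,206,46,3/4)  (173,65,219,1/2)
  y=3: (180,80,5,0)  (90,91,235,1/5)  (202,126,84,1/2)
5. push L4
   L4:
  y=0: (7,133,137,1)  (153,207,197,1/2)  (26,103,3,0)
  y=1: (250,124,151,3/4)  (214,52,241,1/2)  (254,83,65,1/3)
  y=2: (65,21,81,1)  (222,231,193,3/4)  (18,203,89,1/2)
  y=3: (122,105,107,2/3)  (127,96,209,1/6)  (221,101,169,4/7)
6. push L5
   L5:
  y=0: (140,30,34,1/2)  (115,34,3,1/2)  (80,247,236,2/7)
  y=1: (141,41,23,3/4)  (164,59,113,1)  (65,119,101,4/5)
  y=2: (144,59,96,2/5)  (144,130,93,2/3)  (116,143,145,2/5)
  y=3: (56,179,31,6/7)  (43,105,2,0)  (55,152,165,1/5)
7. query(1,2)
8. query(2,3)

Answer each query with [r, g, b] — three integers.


at x=1,y=2 over L1,L2:
+L1 (α=1) → [30, 103, 246]
+L2 (α=5/7) → [1200/7, 1251/7, 1202/7]
→ [171, 179, 172]

(1,2) stack=L1,L2,L3,L4,L5; from [0,0,0]:
after L1 α=1: [30, 103, 246]
after L2 α=5/7: [1200/7, 1251/7, 1202/7]
after L3 α=3/4: [3489/28, 5577/28, 542/7]
after L4 α=3/4: [22137/112, 24981/112, 4595/28]
after L5 α=2/3: [18131/112, 54101/336, 9803/84]
rounded: [162, 161, 117]

(2,3) stack=L1,L2,L3,L4,L5; from [0,0,0]:
+L1 (α=1/2) → [46, 117, 76]
+L2 (α=1/4) → [337/4, 213/2, 119]
+L3 (α=1/2) → [1145/8, 465/4, 203/2]
+L4 (α=4/7) → [1501/8, 3011/28, 1961/14]
+L5 (α=1/5) → [1611/10, 815/7, 5077/35]
rounded: [161, 116, 145]


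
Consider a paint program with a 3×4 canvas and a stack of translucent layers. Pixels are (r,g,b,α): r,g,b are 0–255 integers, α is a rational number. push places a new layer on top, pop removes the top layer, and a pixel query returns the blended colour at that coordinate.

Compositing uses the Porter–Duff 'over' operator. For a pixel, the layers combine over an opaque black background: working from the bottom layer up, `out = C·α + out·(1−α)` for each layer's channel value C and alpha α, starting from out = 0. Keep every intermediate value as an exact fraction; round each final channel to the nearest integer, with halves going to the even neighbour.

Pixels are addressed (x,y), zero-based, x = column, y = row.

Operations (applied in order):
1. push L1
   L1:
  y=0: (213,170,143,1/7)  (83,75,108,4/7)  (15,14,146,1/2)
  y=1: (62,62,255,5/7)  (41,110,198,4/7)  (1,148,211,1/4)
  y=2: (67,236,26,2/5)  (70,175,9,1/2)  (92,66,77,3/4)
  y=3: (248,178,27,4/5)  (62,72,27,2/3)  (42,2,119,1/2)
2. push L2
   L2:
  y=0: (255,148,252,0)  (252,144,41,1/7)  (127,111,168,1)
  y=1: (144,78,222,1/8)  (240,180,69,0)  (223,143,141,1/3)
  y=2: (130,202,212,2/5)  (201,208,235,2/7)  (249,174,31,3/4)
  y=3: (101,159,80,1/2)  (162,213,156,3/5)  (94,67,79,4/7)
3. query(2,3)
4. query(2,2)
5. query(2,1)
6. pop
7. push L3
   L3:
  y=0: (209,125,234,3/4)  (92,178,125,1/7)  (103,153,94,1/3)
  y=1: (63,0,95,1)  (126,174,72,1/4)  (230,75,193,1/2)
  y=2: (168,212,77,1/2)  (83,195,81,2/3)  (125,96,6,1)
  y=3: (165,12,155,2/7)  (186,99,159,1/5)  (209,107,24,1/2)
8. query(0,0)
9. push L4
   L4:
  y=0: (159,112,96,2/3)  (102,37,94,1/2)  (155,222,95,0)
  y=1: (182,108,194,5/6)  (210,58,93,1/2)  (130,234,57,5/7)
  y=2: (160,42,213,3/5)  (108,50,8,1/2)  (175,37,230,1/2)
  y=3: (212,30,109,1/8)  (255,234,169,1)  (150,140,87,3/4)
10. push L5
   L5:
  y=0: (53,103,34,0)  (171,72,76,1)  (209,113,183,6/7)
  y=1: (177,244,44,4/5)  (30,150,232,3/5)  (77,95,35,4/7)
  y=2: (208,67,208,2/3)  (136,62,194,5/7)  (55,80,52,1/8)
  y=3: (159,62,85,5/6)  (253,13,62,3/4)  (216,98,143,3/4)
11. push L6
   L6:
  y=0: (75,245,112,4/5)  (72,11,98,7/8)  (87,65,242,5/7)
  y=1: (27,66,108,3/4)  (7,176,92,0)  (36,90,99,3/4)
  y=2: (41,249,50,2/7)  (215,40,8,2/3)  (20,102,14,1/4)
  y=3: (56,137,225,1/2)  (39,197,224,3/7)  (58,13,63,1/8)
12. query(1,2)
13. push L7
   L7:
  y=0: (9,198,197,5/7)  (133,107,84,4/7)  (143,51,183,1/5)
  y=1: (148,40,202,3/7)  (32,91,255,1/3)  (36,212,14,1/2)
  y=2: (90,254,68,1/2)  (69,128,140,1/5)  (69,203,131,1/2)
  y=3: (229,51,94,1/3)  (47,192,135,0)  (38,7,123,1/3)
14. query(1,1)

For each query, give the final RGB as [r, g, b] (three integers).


query (2,3) [L1,L2] — begin 0,0,0
L1 α=1/2: [21, 1, 119/2]
L2 α=4/7: [439/7, 271/7, 989/14]
rounded: [63, 39, 71]

query (2,2) [L1,L2] — begin 0,0,0
+L1 (α=3/4) → [69, 99/2, 231/4]
+L2 (α=3/4) → [204, 1143/8, 603/16]
rounded: [204, 143, 38]

query (2,1) [L1,L2] — begin 0,0,0
after L1 α=1/4: [1/4, 37, 211/4]
after L2 α=1/3: [149/2, 217/3, 493/6]
= [74, 72, 82]

(0,0) stack=L1,L3; from [0,0,0]:
L1 α=1/7: [213/7, 170/7, 143/7]
L3 α=3/4: [2301/14, 2795/28, 5057/28]
= [164, 100, 181]

query (1,2) [L1,L3,L4,L5,L6] — begin 0,0,0
+L1 (α=1/2) → [35, 175/2, 9/2]
+L3 (α=2/3) → [67, 955/6, 111/2]
+L4 (α=1/2) → [175/2, 1255/12, 127/4]
+L5 (α=5/7) → [855/7, 445/6, 2067/14]
+L6 (α=2/3) → [3865/21, 925/18, 2291/42]
→ [184, 51, 55]

(1,1) stack=L1,L3,L4,L5,L6,L7; from [0,0,0]:
L1 α=4/7: [164/7, 440/7, 792/7]
L3 α=1/4: [687/14, 1269/14, 720/7]
L4 α=1/2: [3627/28, 2081/28, 1371/14]
L5 α=3/5: [4887/70, 8381/70, 6243/35]
L6 α=0: [4887/70, 8381/70, 6243/35]
L7 α=1/3: [6007/105, 11566/105, 7137/35]
rounded: [57, 110, 204]


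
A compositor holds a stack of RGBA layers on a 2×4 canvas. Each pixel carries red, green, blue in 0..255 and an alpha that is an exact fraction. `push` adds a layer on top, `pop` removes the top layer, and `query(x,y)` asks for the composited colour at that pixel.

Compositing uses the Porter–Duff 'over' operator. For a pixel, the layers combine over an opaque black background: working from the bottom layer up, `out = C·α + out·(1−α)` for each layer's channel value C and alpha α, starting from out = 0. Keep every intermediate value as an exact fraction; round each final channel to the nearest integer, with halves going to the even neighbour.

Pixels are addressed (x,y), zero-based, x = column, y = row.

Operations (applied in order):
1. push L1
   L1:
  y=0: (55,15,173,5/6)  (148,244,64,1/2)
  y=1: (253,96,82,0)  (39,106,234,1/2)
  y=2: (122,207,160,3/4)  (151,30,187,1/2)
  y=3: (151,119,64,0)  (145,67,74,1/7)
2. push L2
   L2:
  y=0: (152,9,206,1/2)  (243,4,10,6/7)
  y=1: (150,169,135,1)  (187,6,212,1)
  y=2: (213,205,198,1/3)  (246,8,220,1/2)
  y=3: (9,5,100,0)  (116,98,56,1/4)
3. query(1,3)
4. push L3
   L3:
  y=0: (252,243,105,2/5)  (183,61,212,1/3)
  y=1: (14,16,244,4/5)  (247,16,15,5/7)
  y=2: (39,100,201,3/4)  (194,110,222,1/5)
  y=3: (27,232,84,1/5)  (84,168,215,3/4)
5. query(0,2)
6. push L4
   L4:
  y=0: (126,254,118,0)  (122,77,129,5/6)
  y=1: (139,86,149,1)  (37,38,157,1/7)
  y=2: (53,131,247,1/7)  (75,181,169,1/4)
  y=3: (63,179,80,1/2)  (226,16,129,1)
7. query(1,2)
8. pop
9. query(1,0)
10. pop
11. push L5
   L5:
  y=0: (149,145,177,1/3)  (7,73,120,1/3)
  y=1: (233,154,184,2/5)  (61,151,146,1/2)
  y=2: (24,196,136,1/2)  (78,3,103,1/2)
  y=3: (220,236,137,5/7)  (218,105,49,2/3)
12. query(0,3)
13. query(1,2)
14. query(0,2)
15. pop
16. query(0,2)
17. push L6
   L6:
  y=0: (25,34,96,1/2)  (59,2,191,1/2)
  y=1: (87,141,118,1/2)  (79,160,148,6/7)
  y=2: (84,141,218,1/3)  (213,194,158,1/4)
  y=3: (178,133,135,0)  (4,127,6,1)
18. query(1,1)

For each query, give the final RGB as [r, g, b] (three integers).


at x=1,y=3 over L1,L2:
+L1 (α=1/7) → [145/7, 67/7, 74/7]
+L2 (α=1/4) → [1247/28, 887/28, 307/14]
rounded: [45, 32, 22]

at x=0,y=2 over L1,L2,L3:
after L1 α=3/4: [183/2, 621/4, 120]
after L2 α=1/3: [132, 1031/6, 146]
after L3 α=3/4: [249/4, 2831/24, 749/4]
= [62, 118, 187]

at x=1,y=2 over L1,L2,L3,L4:
L1 α=1/2: [151/2, 15, 187/2]
L2 α=1/2: [643/4, 23/2, 627/4]
L3 α=1/5: [837/5, 156/5, 849/5]
L4 α=1/4: [1443/10, 1373/20, 848/5]
→ [144, 69, 170]

(1,0) stack=L1,L2,L3; from [0,0,0]:
+L1 (α=1/2) → [74, 122, 32]
+L2 (α=6/7) → [1532/7, 146/7, 92/7]
+L3 (α=1/3) → [4345/21, 719/21, 556/7]
= [207, 34, 79]

at x=0,y=3 over L1,L2,L5:
after L1 α=0: [0, 0, 0]
after L2 α=0: [0, 0, 0]
after L5 α=5/7: [1100/7, 1180/7, 685/7]
rounded: [157, 169, 98]

(1,2) stack=L1,L2,L5; from [0,0,0]:
after L1 α=1/2: [151/2, 15, 187/2]
after L2 α=1/2: [643/4, 23/2, 627/4]
after L5 α=1/2: [955/8, 29/4, 1039/8]
= [119, 7, 130]

(0,2) stack=L1,L2,L5; from [0,0,0]:
+L1 (α=3/4) → [183/2, 621/4, 120]
+L2 (α=1/3) → [132, 1031/6, 146]
+L5 (α=1/2) → [78, 2207/12, 141]
rounded: [78, 184, 141]

at x=0,y=2 over L1,L2:
L1 α=3/4: [183/2, 621/4, 120]
L2 α=1/3: [132, 1031/6, 146]
→ [132, 172, 146]

query (1,1) [L1,L2,L6] — begin 0,0,0
L1 α=1/2: [39/2, 53, 117]
L2 α=1: [187, 6, 212]
L6 α=6/7: [661/7, 138, 1100/7]
= [94, 138, 157]


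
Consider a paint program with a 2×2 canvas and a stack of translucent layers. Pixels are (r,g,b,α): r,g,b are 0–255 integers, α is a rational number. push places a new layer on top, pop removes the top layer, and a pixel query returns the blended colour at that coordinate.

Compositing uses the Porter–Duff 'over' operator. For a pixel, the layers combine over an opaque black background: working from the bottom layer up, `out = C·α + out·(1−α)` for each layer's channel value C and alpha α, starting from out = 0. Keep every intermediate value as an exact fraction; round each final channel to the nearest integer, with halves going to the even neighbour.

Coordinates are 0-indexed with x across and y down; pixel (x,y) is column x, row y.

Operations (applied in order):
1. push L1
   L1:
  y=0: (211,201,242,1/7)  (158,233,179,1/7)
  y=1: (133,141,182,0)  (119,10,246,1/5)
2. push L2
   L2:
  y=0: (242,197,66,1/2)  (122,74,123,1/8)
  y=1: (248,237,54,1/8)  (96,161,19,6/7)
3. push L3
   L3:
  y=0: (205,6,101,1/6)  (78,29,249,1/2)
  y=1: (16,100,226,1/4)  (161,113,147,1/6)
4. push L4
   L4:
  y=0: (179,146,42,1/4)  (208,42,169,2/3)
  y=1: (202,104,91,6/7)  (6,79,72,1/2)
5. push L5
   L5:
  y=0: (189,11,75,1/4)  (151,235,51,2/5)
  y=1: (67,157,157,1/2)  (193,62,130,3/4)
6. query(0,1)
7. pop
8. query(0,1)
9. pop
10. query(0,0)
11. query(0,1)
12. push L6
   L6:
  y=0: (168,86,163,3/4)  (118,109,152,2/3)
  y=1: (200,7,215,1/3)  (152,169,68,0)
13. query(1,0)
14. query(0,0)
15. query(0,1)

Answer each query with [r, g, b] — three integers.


query (0,1) [L1,L2,L3,L4,L5] — begin 0,0,0
after L1 α=0: [0, 0, 0]
after L2 α=1/8: [31, 237/8, 27/4]
after L3 α=1/4: [109/4, 1511/32, 985/16]
after L4 α=6/7: [4957/28, 21479/224, 9721/112]
after L5 α=1/2: [6833/56, 56647/448, 27305/224]
rounded: [122, 126, 122]

(0,1) stack=L1,L2,L3,L4; from [0,0,0]:
+L1 (α=0) → [0, 0, 0]
+L2 (α=1/8) → [31, 237/8, 27/4]
+L3 (α=1/4) → [109/4, 1511/32, 985/16]
+L4 (α=6/7) → [4957/28, 21479/224, 9721/112]
= [177, 96, 87]

at x=0,y=0 over L1,L2,L3:
+L1 (α=1/7) → [211/7, 201/7, 242/7]
+L2 (α=1/2) → [1905/14, 790/7, 352/7]
+L3 (α=1/6) → [12395/84, 1996/21, 2467/42]
→ [148, 95, 59]

at x=0,y=1 over L1,L2,L3:
after L1 α=0: [0, 0, 0]
after L2 α=1/8: [31, 237/8, 27/4]
after L3 α=1/4: [109/4, 1511/32, 985/16]
= [27, 47, 62]

query (1,0) [L1,L2,L3,L6] — begin 0,0,0
after L1 α=1/7: [158/7, 233/7, 179/7]
after L2 α=1/8: [35, 307/8, 151/4]
after L3 α=1/2: [113/2, 539/16, 1147/8]
after L6 α=2/3: [195/2, 4027/48, 1193/8]
→ [98, 84, 149]

(0,0) stack=L1,L2,L3,L6; from [0,0,0]:
+L1 (α=1/7) → [211/7, 201/7, 242/7]
+L2 (α=1/2) → [1905/14, 790/7, 352/7]
+L3 (α=1/6) → [12395/84, 1996/21, 2467/42]
+L6 (α=3/4) → [54731/336, 3707/42, 23005/168]
→ [163, 88, 137]

(0,1) stack=L1,L2,L3,L6; from [0,0,0]:
+L1 (α=0) → [0, 0, 0]
+L2 (α=1/8) → [31, 237/8, 27/4]
+L3 (α=1/4) → [109/4, 1511/32, 985/16]
+L6 (α=1/3) → [509/6, 541/16, 2705/24]
→ [85, 34, 113]


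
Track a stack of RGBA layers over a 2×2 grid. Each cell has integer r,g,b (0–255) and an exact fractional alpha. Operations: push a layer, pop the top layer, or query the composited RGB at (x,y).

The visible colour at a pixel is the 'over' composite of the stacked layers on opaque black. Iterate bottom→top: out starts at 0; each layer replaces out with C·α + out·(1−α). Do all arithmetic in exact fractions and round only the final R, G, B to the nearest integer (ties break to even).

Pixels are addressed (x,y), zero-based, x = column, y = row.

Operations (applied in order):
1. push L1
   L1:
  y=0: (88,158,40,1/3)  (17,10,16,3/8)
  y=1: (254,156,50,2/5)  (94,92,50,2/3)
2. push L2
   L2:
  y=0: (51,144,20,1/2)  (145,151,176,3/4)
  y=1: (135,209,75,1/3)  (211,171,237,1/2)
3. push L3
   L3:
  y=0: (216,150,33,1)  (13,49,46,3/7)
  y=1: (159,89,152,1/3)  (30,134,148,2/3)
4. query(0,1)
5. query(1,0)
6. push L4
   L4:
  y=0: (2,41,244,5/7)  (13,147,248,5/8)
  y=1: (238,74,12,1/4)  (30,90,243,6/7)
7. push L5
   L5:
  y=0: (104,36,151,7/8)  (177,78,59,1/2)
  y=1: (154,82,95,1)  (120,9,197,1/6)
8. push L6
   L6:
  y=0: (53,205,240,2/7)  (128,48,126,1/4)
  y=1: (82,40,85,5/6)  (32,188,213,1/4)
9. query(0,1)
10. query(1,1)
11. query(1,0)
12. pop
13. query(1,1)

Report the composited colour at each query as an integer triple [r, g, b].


query (0,1) [L1,L2,L3] — begin 0,0,0
+L1 (α=2/5) → [508/5, 312/5, 20]
+L2 (α=1/3) → [1691/15, 1669/15, 115/3]
+L3 (α=1/3) → [5767/45, 4673/45, 686/9]
= [128, 104, 76]

(1,0) stack=L1,L2,L3; from [0,0,0]:
+L1 (α=3/8) → [51/8, 15/4, 6]
+L2 (α=3/4) → [3531/32, 1827/16, 267/2]
+L3 (α=3/7) → [549/8, 345/4, 96]
rounded: [69, 86, 96]

(0,1) stack=L1,L2,L3,L4,L5,L6; from [0,0,0]:
+L1 (α=2/5) → [508/5, 312/5, 20]
+L2 (α=1/3) → [1691/15, 1669/15, 115/3]
+L3 (α=1/3) → [5767/45, 4673/45, 686/9]
+L4 (α=1/4) → [9337/60, 5783/60, 361/6]
+L5 (α=1) → [154, 82, 95]
+L6 (α=5/6) → [94, 47, 260/3]
→ [94, 47, 87]

(1,1) stack=L1,L2,L3,L4,L5,L6; from [0,0,0]:
after L1 α=2/3: [188/3, 184/3, 100/3]
after L2 α=1/2: [821/6, 697/6, 811/6]
after L3 α=2/3: [1181/18, 2305/18, 2587/18]
after L4 α=6/7: [4421/126, 12025/126, 28831/126]
after L5 α=1/6: [37225/756, 61259/756, 168977/756]
after L6 α=1/4: [45289/1008, 108635/1008, 222653/1008]
rounded: [45, 108, 221]

(1,0) stack=L1,L2,L3,L4,L5,L6; from [0,0,0]:
L1 α=3/8: [51/8, 15/4, 6]
L2 α=3/4: [3531/32, 1827/16, 267/2]
L3 α=3/7: [549/8, 345/4, 96]
L4 α=5/8: [2167/64, 3975/32, 191]
L5 α=1/2: [13495/128, 6471/64, 125]
L6 α=1/4: [56869/512, 22485/256, 501/4]
rounded: [111, 88, 125]

query (1,1) [L1,L2,L3,L4,L5] — begin 0,0,0
after L1 α=2/3: [188/3, 184/3, 100/3]
after L2 α=1/2: [821/6, 697/6, 811/6]
after L3 α=2/3: [1181/18, 2305/18, 2587/18]
after L4 α=6/7: [4421/126, 12025/126, 28831/126]
after L5 α=1/6: [37225/756, 61259/756, 168977/756]
rounded: [49, 81, 224]


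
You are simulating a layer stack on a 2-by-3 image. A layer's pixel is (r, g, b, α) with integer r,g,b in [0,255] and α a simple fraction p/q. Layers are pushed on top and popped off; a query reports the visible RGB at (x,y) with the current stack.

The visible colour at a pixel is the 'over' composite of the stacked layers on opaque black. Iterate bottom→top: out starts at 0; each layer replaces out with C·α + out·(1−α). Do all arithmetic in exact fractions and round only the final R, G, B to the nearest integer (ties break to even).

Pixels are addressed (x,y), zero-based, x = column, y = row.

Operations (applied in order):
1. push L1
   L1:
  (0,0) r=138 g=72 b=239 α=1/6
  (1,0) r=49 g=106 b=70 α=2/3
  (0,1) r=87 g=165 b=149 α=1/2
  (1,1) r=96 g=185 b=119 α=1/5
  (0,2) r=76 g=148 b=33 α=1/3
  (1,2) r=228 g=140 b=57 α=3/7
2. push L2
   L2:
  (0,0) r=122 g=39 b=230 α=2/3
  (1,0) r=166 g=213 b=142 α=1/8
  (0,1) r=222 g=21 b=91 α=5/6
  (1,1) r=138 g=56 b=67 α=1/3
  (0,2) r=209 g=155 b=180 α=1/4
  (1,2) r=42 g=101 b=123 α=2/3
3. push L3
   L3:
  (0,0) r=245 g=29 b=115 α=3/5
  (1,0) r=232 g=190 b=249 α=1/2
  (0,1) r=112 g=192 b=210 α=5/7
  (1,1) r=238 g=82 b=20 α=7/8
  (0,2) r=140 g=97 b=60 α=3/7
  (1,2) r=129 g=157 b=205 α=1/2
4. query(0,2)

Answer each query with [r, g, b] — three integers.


at x=0,y=2 over L1,L2,L3:
after L1 α=1/3: [76/3, 148/3, 11]
after L2 α=1/4: [285/4, 303/4, 213/4]
after L3 α=3/7: [705/7, 594/7, 393/7]
= [101, 85, 56]


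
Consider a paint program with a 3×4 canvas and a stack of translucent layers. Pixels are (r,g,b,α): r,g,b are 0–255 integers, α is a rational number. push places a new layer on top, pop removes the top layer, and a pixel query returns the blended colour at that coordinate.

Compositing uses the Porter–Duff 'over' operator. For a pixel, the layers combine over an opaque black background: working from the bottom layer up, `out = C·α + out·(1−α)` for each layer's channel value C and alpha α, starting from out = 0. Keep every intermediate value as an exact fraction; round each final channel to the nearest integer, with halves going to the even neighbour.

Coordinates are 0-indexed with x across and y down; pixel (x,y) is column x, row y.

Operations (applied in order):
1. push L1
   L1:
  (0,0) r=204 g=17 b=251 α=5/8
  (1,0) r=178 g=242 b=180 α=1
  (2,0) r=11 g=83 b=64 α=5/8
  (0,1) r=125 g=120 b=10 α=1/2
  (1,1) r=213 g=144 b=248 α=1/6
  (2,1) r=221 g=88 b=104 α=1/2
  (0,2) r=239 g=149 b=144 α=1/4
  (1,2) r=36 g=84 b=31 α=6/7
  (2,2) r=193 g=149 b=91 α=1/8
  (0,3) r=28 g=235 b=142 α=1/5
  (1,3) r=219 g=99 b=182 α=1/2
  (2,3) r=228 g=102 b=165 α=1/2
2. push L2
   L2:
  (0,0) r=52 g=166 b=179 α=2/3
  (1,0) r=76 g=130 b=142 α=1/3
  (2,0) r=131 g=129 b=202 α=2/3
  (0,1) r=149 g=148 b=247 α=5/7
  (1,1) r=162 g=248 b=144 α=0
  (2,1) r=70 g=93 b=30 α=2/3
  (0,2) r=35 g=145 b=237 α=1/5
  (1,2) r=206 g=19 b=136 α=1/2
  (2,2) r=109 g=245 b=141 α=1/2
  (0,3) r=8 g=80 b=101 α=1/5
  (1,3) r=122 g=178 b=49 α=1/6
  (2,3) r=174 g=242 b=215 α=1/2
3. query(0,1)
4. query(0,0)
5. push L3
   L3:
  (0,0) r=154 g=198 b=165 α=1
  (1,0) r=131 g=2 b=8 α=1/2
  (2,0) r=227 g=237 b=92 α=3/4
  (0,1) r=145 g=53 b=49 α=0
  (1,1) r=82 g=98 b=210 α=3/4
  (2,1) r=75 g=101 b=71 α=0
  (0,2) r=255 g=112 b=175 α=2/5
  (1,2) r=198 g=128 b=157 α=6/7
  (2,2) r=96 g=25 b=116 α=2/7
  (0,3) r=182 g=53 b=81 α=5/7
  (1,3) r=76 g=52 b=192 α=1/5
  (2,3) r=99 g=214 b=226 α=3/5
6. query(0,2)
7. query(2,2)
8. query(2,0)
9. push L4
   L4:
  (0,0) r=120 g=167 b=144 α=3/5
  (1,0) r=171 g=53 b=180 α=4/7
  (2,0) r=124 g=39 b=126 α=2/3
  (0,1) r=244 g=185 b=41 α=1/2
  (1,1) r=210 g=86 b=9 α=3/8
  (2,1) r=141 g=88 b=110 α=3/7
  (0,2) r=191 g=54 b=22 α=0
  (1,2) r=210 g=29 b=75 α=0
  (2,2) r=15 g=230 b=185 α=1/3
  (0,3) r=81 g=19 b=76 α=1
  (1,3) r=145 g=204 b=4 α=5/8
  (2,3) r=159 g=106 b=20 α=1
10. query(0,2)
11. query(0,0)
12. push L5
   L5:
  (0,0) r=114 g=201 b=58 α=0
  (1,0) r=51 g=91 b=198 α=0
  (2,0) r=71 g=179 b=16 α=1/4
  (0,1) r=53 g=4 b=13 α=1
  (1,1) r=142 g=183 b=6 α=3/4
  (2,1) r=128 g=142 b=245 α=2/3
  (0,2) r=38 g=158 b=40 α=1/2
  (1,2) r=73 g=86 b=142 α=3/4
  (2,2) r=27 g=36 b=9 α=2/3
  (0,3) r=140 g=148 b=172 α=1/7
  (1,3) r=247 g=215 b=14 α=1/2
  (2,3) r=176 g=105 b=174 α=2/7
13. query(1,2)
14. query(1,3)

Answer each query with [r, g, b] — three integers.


query (0,1) [L1,L2] — begin 0,0,0
L1 α=1/2: [125/2, 60, 5]
L2 α=5/7: [870/7, 860/7, 1245/7]
→ [124, 123, 178]

(0,0) stack=L1,L2; from [0,0,0]:
+L1 (α=5/8) → [255/2, 85/8, 1255/8]
+L2 (α=2/3) → [463/6, 2741/24, 1373/8]
rounded: [77, 114, 172]

(0,2) stack=L1,L2,L3; from [0,0,0]:
+L1 (α=1/4) → [239/4, 149/4, 36]
+L2 (α=1/5) → [274/5, 294/5, 381/5]
+L3 (α=2/5) → [3372/25, 2002/25, 2893/25]
= [135, 80, 116]

at x=2,y=2 over L1,L2,L3:
L1 α=1/8: [193/8, 149/8, 91/8]
L2 α=1/2: [1065/16, 2109/16, 1219/16]
L3 α=2/7: [8397/112, 11345/112, 1401/16]
= [75, 101, 88]

query (2,0) [L1,L2,L3] — begin 0,0,0
L1 α=5/8: [55/8, 415/8, 40]
L2 α=2/3: [717/8, 2479/24, 148]
L3 α=3/4: [6165/32, 19543/96, 106]
= [193, 204, 106]

at x=0,y=2 over L1,L2,L3,L4:
L1 α=1/4: [239/4, 149/4, 36]
L2 α=1/5: [274/5, 294/5, 381/5]
L3 α=2/5: [3372/25, 2002/25, 2893/25]
L4 α=0: [3372/25, 2002/25, 2893/25]
= [135, 80, 116]

(0,0) stack=L1,L2,L3,L4; from [0,0,0]:
after L1 α=5/8: [255/2, 85/8, 1255/8]
after L2 α=2/3: [463/6, 2741/24, 1373/8]
after L3 α=1: [154, 198, 165]
after L4 α=3/5: [668/5, 897/5, 762/5]
= [134, 179, 152]

query (1,2) [L1,L2,L3,L4,L5] — begin 0,0,0
L1 α=6/7: [216/7, 72, 186/7]
L2 α=1/2: [829/7, 91/2, 569/7]
L3 α=6/7: [9145/49, 1627/14, 7163/49]
L4 α=0: [9145/49, 1627/14, 7163/49]
L5 α=3/4: [4969/49, 5239/56, 28037/196]
rounded: [101, 94, 143]

query (1,3) [L1,L2,L3,L4,L5] — begin 0,0,0
+L1 (α=1/2) → [219/2, 99/2, 91]
+L2 (α=1/6) → [1339/12, 851/12, 84]
+L3 (α=1/5) → [1567/15, 1007/15, 528/5]
+L4 (α=5/8) → [649/5, 6107/40, 421/10]
+L5 (α=1/2) → [942/5, 14707/80, 561/20]
rounded: [188, 184, 28]


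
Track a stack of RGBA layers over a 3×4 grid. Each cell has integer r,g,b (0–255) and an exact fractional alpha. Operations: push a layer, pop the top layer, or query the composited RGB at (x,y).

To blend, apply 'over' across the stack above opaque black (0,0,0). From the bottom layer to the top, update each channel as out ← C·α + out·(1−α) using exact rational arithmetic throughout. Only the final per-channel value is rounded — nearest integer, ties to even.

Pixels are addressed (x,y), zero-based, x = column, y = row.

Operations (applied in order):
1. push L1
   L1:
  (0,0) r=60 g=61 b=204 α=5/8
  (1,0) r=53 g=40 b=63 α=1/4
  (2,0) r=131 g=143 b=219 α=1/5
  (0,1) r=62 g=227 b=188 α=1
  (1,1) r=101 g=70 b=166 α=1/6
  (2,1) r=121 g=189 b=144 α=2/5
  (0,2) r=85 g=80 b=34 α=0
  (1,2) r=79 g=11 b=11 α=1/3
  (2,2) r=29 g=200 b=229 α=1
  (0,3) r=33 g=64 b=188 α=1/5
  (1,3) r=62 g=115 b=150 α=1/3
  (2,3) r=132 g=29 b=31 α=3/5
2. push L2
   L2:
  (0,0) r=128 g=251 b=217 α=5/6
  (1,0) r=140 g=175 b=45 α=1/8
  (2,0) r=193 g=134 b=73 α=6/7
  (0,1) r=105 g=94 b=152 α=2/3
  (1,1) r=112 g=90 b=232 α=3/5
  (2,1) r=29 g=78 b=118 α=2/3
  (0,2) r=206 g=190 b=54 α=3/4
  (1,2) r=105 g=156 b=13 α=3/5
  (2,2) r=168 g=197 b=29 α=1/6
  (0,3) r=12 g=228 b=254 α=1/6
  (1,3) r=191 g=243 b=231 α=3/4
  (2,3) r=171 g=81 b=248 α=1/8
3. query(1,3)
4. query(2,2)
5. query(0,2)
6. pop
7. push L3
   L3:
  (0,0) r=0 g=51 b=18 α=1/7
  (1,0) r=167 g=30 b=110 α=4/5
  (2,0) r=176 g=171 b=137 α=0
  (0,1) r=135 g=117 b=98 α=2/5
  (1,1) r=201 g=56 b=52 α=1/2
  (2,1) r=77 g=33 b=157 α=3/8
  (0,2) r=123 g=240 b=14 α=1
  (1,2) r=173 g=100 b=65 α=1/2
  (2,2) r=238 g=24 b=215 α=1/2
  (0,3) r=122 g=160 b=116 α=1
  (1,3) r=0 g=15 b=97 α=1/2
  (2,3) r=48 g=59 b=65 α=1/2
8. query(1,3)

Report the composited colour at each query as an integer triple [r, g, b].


query (1,3) [L1,L2] — begin 0,0,0
L1 α=1/3: [62/3, 115/3, 50]
L2 α=3/4: [1781/12, 1151/6, 743/4]
= [148, 192, 186]

(2,2) stack=L1,L2; from [0,0,0]:
+L1 (α=1) → [29, 200, 229]
+L2 (α=1/6) → [313/6, 399/2, 587/3]
rounded: [52, 200, 196]

query (0,2) [L1,L2] — begin 0,0,0
after L1 α=0: [0, 0, 0]
after L2 α=3/4: [309/2, 285/2, 81/2]
rounded: [154, 142, 40]

at x=1,y=3 over L1,L3:
+L1 (α=1/3) → [62/3, 115/3, 50]
+L3 (α=1/2) → [31/3, 80/3, 147/2]
rounded: [10, 27, 74]


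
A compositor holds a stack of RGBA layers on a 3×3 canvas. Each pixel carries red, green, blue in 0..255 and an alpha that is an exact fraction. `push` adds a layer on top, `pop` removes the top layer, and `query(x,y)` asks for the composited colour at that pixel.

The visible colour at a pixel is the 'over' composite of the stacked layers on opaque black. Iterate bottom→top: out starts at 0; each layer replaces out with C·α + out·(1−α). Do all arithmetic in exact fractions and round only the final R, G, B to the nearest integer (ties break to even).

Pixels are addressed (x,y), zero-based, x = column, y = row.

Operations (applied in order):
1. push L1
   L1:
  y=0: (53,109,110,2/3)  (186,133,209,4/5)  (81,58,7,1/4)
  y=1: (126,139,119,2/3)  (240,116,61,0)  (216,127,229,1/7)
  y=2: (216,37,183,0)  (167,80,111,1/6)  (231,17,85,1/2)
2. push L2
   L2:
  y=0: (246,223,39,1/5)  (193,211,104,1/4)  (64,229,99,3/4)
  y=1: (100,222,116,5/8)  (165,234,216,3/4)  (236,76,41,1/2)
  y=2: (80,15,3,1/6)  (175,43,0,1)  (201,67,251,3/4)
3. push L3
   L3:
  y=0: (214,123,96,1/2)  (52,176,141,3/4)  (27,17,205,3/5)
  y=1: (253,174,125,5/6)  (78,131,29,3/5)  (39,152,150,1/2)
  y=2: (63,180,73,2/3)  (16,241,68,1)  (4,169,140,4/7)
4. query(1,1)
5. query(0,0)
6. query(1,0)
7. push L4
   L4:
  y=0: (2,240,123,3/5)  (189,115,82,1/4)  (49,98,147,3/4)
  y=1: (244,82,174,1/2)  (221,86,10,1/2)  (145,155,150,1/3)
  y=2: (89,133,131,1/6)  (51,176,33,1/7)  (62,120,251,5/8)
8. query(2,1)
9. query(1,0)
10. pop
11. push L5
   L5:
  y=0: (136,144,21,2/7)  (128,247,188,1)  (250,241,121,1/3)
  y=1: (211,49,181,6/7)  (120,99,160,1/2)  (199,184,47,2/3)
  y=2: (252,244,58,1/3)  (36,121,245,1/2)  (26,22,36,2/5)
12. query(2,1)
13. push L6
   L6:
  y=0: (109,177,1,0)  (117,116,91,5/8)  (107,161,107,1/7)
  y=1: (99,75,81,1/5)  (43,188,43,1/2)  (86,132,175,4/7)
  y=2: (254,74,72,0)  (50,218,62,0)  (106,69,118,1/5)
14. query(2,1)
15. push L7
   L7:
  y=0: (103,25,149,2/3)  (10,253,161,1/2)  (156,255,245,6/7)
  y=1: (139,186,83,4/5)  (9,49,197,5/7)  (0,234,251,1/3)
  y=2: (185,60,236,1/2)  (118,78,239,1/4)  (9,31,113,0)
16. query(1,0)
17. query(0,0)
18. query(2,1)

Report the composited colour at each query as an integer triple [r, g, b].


at x=1,y=1 over L1,L2,L3:
after L1 α=0: [0, 0, 0]
after L2 α=3/4: [495/4, 351/2, 162]
after L3 α=3/5: [963/10, 744/5, 411/5]
→ [96, 149, 82]

query (0,0) [L1,L2,L3] — begin 0,0,0
after L1 α=2/3: [106/3, 218/3, 220/3]
after L2 α=1/5: [1162/15, 1541/15, 997/15]
after L3 α=1/2: [2186/15, 1693/15, 2437/30]
rounded: [146, 113, 81]

(1,0) stack=L1,L2,L3; from [0,0,0]:
L1 α=4/5: [744/5, 532/5, 836/5]
L2 α=1/4: [3197/20, 2651/20, 757/5]
L3 α=3/4: [6317/80, 13211/80, 718/5]
= [79, 165, 144]

(2,1) stack=L1,L2,L3,L4; from [0,0,0]:
+L1 (α=1/7) → [216/7, 127/7, 229/7]
+L2 (α=1/2) → [934/7, 659/14, 258/7]
+L3 (α=1/2) → [1207/14, 2787/28, 654/7]
+L4 (α=1/3) → [2222/21, 4957/42, 786/7]
= [106, 118, 112]

at x=1,y=0 over L1,L2,L3,L4:
L1 α=4/5: [744/5, 532/5, 836/5]
L2 α=1/4: [3197/20, 2651/20, 757/5]
L3 α=3/4: [6317/80, 13211/80, 718/5]
L4 α=1/4: [34071/320, 48833/320, 641/5]
→ [106, 153, 128]

query (2,1) [L1,L2,L3,L5] — begin 0,0,0
+L1 (α=1/7) → [216/7, 127/7, 229/7]
+L2 (α=1/2) → [934/7, 659/14, 258/7]
+L3 (α=1/2) → [1207/14, 2787/28, 654/7]
+L5 (α=2/3) → [6779/42, 13091/84, 1312/21]
→ [161, 156, 62]

(2,1) stack=L1,L2,L3,L5,L6; from [0,0,0]:
after L1 α=1/7: [216/7, 127/7, 229/7]
after L2 α=1/2: [934/7, 659/14, 258/7]
after L3 α=1/2: [1207/14, 2787/28, 654/7]
after L5 α=2/3: [6779/42, 13091/84, 1312/21]
after L6 α=4/7: [11595/98, 27875/196, 6212/49]
→ [118, 142, 127]

at x=1,y=0 over L1,L2,L3,L5,L6,L7:
+L1 (α=4/5) → [744/5, 532/5, 836/5]
+L2 (α=1/4) → [3197/20, 2651/20, 757/5]
+L3 (α=3/4) → [6317/80, 13211/80, 718/5]
+L5 (α=1) → [128, 247, 188]
+L6 (α=5/8) → [969/8, 1321/8, 1019/8]
+L7 (α=1/2) → [1049/16, 3345/16, 2307/16]
rounded: [66, 209, 144]

(0,0) stack=L1,L2,L3,L5,L6,L7; from [0,0,0]:
+L1 (α=2/3) → [106/3, 218/3, 220/3]
+L2 (α=1/5) → [1162/15, 1541/15, 997/15]
+L3 (α=1/2) → [2186/15, 1693/15, 2437/30]
+L5 (α=2/7) → [3002/21, 2557/21, 2689/42]
+L6 (α=0) → [3002/21, 2557/21, 2689/42]
+L7 (α=2/3) → [7328/63, 3607/63, 15205/126]
rounded: [116, 57, 121]

at x=2,y=1 over L1,L2,L3,L5,L6,L7:
+L1 (α=1/7) → [216/7, 127/7, 229/7]
+L2 (α=1/2) → [934/7, 659/14, 258/7]
+L3 (α=1/2) → [1207/14, 2787/28, 654/7]
+L5 (α=2/3) → [6779/42, 13091/84, 1312/21]
+L6 (α=4/7) → [11595/98, 27875/196, 6212/49]
+L7 (α=1/3) → [3865/49, 50807/294, 8241/49]
= [79, 173, 168]


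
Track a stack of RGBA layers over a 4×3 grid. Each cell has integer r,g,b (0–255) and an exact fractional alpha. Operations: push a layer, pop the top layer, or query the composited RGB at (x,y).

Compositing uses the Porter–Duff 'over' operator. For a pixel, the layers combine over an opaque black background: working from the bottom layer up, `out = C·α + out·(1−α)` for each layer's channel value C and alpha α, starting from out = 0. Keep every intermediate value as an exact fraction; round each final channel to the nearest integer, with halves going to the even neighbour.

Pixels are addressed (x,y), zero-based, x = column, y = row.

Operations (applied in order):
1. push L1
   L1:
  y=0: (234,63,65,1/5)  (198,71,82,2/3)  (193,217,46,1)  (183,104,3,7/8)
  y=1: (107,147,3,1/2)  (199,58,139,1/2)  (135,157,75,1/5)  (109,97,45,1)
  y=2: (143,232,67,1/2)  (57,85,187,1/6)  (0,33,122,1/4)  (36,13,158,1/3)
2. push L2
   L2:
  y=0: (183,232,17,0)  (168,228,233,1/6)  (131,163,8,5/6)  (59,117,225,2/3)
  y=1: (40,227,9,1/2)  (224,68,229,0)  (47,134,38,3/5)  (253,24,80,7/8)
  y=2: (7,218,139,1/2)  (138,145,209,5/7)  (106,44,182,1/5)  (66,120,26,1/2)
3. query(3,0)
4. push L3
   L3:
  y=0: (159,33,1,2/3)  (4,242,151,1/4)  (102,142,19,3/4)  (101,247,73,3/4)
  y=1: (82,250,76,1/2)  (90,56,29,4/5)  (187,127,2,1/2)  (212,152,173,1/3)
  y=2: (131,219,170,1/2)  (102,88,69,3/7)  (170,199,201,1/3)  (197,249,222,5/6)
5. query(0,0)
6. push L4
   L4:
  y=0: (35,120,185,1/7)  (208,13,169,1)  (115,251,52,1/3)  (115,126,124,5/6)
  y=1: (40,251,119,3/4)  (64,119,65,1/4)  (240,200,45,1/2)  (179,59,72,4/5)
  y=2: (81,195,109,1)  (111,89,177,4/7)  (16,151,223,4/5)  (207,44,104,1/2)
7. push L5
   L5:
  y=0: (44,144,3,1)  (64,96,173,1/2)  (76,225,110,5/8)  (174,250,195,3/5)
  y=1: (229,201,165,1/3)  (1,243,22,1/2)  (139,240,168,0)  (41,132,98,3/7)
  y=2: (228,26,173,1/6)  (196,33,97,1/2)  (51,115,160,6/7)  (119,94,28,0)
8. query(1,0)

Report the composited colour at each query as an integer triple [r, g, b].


(3,0) stack=L1,L2; from [0,0,0]:
after L1 α=7/8: [1281/8, 91, 21/8]
after L2 α=2/3: [2225/24, 325/3, 1207/8]
→ [93, 108, 151]

query (0,0) [L1,L2,L3] — begin 0,0,0
+L1 (α=1/5) → [234/5, 63/5, 13]
+L2 (α=0) → [234/5, 63/5, 13]
+L3 (α=2/3) → [608/5, 131/5, 5]
rounded: [122, 26, 5]

at x=1,y=0 over L1,L2,L3,L4,L5:
L1 α=2/3: [132, 142/3, 164/3]
L2 α=1/6: [138, 697/9, 1519/18]
L3 α=1/4: [209/2, 1423/12, 2425/24]
L4 α=1: [208, 13, 169]
L5 α=1/2: [136, 109/2, 171]
→ [136, 54, 171]


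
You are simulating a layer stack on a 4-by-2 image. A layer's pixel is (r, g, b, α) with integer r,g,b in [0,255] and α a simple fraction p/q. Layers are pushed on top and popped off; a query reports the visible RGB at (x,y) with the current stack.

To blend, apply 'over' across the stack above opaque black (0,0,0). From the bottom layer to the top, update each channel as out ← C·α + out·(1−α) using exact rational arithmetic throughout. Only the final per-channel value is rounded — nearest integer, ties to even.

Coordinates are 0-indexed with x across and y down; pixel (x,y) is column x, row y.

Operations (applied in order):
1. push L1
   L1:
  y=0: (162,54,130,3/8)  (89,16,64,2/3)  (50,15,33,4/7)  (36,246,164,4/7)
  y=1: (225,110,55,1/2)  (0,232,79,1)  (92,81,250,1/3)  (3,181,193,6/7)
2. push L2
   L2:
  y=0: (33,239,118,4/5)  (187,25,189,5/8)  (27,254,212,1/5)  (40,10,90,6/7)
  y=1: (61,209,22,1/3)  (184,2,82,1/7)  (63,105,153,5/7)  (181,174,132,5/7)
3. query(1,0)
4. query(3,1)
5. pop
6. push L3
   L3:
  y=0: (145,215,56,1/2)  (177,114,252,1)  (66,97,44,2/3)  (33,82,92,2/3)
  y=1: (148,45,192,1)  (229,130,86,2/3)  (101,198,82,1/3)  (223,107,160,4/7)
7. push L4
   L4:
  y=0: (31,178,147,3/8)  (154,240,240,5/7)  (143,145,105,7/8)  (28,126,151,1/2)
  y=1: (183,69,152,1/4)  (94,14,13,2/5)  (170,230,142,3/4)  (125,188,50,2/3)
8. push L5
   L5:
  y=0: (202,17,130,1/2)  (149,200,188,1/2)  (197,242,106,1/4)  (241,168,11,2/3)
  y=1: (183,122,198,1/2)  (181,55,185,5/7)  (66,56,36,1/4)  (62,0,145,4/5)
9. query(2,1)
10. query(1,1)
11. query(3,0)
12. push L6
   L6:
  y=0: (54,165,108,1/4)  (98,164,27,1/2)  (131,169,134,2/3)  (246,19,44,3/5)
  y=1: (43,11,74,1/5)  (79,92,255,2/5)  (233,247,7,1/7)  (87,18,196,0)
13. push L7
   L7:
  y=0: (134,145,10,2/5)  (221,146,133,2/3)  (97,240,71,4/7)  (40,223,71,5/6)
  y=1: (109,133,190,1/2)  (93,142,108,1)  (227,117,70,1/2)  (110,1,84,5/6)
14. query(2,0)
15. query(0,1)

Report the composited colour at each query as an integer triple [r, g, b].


at x=1,y=0 over L1,L2:
after L1 α=2/3: [178/3, 32/3, 128/3]
after L2 α=5/8: [1113/8, 157/8, 1073/8]
rounded: [139, 20, 134]

at x=3,y=1 over L1,L2:
+L1 (α=6/7) → [18/7, 1086/7, 1158/7]
+L2 (α=5/7) → [6371/49, 8262/49, 6936/49]
→ [130, 169, 142]

at x=2,y=1 over L1,L3,L4,L5:
L1 α=1/3: [92/3, 27, 250/3]
L3 α=1/3: [487/9, 84, 746/9]
L4 α=3/4: [5077/36, 387/2, 1145/9]
L5 α=1/4: [5869/48, 1273/8, 1253/12]
rounded: [122, 159, 104]

at x=1,y=1 over L1,L3,L4,L5:
after L1 α=1: [0, 232, 79]
after L3 α=2/3: [458/3, 164, 251/3]
after L4 α=2/5: [646/5, 104, 277/5]
after L5 α=5/7: [831/5, 69, 5179/35]
→ [166, 69, 148]

(3,0) stack=L1,L3,L4,L5; from [0,0,0]:
after L1 α=4/7: [144/7, 984/7, 656/7]
after L3 α=2/3: [202/7, 2132/21, 648/7]
after L4 α=1/2: [199/7, 2389/21, 1705/14]
after L5 α=2/3: [1191/7, 9445/63, 671/14]
= [170, 150, 48]

query (2,0) [L1,L3,L4,L5,L6,L7] — begin 0,0,0
L1 α=4/7: [200/7, 60/7, 132/7]
L3 α=2/3: [1124/21, 1418/21, 748/21]
L4 α=7/8: [22145/168, 22733/168, 16183/168]
L5 α=1/4: [33177/224, 36285/224, 22119/224]
L6 α=2/3: [91865/672, 111997/672, 82151/672]
L7 α=4/7: [178777/1568, 327037/1568, 145767/1568]
→ [114, 209, 93]

query (0,1) [L1,L3,L4,L5,L6,L7] — begin 0,0,0
after L1 α=1/2: [225/2, 55, 55/2]
after L3 α=1: [148, 45, 192]
after L4 α=1/4: [627/4, 51, 182]
after L5 α=1/2: [1359/8, 173/2, 190]
after L6 α=1/5: [289/2, 357/5, 834/5]
after L7 α=1/2: [507/4, 511/5, 892/5]
rounded: [127, 102, 178]
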